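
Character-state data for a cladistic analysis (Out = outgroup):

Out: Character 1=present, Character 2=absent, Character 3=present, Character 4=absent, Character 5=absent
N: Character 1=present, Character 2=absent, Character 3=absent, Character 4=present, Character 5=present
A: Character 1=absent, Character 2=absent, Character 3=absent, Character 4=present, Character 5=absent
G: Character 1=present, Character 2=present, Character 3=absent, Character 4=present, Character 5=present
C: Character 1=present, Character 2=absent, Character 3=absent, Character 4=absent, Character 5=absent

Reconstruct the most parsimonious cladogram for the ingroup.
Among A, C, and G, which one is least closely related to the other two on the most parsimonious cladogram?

Character polarity is set by the outgroup: the derived state is whichever differs from the outgroup's state, so for Character 1, Character 3 the derived state is 'absent', and for the remaining characters it is 'present'.
Character 1: derived state 'absent' in A only — an autapomorphy, so it tells us nothing about relationships among taxa.
Character 2: derived state 'present' in G only — an autapomorphy, so it tells us nothing about relationships among taxa.
All ingroup taxa share the derived state 'absent' for Character 3; it defines the ingroup but does not resolve relationships within it.
Character 4 (derived state 'present') is shared by A, G, and N — a synapomorphy uniting that clade.
Character 5 (derived state 'present') is shared by G and N — a synapomorphy uniting that clade.
Most parsimonious ingroup topology: (((N,G),A),C).
A and G share a more recent common ancestor with each other than either does with C, so C is the least closely related of the three.

C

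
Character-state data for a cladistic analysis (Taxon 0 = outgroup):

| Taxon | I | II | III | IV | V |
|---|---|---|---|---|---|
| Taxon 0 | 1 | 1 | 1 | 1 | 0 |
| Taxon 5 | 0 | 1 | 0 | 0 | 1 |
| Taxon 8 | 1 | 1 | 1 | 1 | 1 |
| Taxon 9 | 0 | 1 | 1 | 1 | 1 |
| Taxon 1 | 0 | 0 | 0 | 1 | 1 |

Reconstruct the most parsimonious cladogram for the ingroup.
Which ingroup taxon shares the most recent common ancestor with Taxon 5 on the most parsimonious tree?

Taxon 1

Character polarity is set by the outgroup: the derived state is whichever differs from the outgroup's state, so for I, II, III, IV the derived state is '0', and for the remaining characters it is '1'.
Only Taxon 1, Taxon 5, and Taxon 9 show the derived state '0' for I, supporting them as a clade.
II: derived state '0' in Taxon 1 only — an autapomorphy, so it tells us nothing about relationships among taxa.
III (derived state '0') is shared by Taxon 1 and Taxon 5 — a synapomorphy uniting that clade.
IV: derived state '0' in Taxon 5 only — an autapomorphy, so it tells us nothing about relationships among taxa.
V (derived state '1') is shared by all ingroup taxa — unites the whole ingroup.
Most parsimonious ingroup topology: (((Taxon 5,Taxon 1),Taxon 9),Taxon 8).
Taxon 5 and Taxon 1 form a cherry on this tree, so they are sister taxa.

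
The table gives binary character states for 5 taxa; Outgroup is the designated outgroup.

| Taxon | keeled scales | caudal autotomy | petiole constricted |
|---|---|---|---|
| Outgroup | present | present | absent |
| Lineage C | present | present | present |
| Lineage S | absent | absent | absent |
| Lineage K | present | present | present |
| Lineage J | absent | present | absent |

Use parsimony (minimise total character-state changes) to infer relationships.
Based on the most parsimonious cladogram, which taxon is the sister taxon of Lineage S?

Lineage J

Character polarity is set by the outgroup: the derived state is whichever differs from the outgroup's state, so for keeled scales, caudal autotomy the derived state is 'absent', and for the remaining characters it is 'present'.
Only Lineage J and Lineage S show the derived state 'absent' for keeled scales, supporting them as a clade.
caudal autotomy (derived state 'absent') is unique to Lineage S (autapomorphy; uninformative for grouping).
petiole constricted: derived state 'present' in Lineage C and Lineage K only — synapomorphy for {Lineage C, Lineage K}.
Most parsimonious ingroup topology: ((Lineage C,Lineage K),(Lineage S,Lineage J)).
Lineage S and Lineage J form a cherry on this tree, so they are sister taxa.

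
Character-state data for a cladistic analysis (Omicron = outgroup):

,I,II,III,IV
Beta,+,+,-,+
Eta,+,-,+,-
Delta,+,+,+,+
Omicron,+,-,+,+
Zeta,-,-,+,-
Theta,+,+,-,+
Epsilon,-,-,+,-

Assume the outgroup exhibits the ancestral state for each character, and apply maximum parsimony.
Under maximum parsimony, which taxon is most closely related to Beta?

Theta

Character polarity is set by the outgroup: the derived state is whichever differs from the outgroup's state, so for I, III, IV the derived state is '-', and for the remaining characters it is '+'.
I: derived state '-' in Epsilon and Zeta only — synapomorphy for {Epsilon, Zeta}.
Only Beta, Delta, and Theta show the derived state '+' for II, supporting them as a clade.
Only Beta and Theta show the derived state '-' for III, supporting them as a clade.
IV: derived state '-' in Epsilon, Eta, and Zeta only — synapomorphy for {Epsilon, Eta, Zeta}.
Most parsimonious ingroup topology: (((Zeta,Epsilon),Eta),(Delta,(Beta,Theta))).
Beta and Theta form a cherry on this tree, so they are sister taxa.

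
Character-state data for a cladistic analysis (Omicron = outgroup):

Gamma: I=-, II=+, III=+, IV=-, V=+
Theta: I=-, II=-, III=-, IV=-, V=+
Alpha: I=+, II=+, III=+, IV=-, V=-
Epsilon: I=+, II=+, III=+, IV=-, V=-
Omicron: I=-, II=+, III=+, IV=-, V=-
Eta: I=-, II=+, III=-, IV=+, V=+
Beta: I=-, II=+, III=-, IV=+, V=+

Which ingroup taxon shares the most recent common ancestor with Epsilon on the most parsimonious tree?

Alpha

Character polarity is set by the outgroup: the derived state is whichever differs from the outgroup's state, so for II, III the derived state is '-', and for the remaining characters it is '+'.
I: derived state '+' in Alpha and Epsilon only — synapomorphy for {Alpha, Epsilon}.
II (derived state '-') is unique to Theta (autapomorphy; uninformative for grouping).
III (derived state '-') is shared by Beta, Eta, and Theta — a synapomorphy uniting that clade.
IV (derived state '+') is shared by Beta and Eta — a synapomorphy uniting that clade.
V (derived state '+') is shared by Beta, Eta, Gamma, and Theta — a synapomorphy uniting that clade.
Most parsimonious ingroup topology: ((((Beta,Eta),Theta),Gamma),(Epsilon,Alpha)).
Epsilon and Alpha form a cherry on this tree, so they are sister taxa.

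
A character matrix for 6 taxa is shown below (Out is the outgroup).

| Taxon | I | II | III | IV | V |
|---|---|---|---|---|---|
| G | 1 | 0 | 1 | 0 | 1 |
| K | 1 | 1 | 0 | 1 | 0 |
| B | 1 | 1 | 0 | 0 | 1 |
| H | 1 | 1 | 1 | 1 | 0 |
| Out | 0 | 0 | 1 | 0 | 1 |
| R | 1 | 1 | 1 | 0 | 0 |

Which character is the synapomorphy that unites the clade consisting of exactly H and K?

IV

Character polarity is set by the outgroup: the derived state is whichever differs from the outgroup's state, so for III, V the derived state is '0', and for the remaining characters it is '1'.
I (derived state '1') is shared by all ingroup taxa — unites the whole ingroup.
II: derived state '1' in B, H, K, and R only — synapomorphy for {B, H, K, R}.
III groups B and K, which is incompatible with the clades supported by the remaining characters; treating it as convergent (homoplasy) costs fewer steps than any alternative tree.
IV: derived state '1' in H and K only — synapomorphy for {H, K}.
Only H, K, and R show the derived state '0' for V, supporting them as a clade.
Most parsimonious ingroup topology: (G,(B,(R,(H,K)))).
The clade {H, K} is supported by IV: its derived state '1' occurs in exactly those taxa and in no other taxon (including the outgroup).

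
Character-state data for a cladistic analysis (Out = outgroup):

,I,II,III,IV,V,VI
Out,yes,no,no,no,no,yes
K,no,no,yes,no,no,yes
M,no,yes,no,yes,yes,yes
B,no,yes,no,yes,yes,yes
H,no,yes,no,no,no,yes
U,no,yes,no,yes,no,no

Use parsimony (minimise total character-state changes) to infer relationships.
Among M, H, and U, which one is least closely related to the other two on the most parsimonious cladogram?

H

Character polarity is set by the outgroup: the derived state is whichever differs from the outgroup's state, so for I, VI the derived state is 'no', and for the remaining characters it is 'yes'.
I (derived state 'no') is shared by all ingroup taxa — unites the whole ingroup.
II (derived state 'yes') is shared by B, H, M, and U — a synapomorphy uniting that clade.
III: derived state 'yes' in K only — an autapomorphy, so it tells us nothing about relationships among taxa.
Only B, M, and U show the derived state 'yes' for IV, supporting them as a clade.
V: derived state 'yes' in B and M only — synapomorphy for {B, M}.
VI: derived state 'no' in U only — an autapomorphy, so it tells us nothing about relationships among taxa.
Most parsimonious ingroup topology: (K,(((M,B),U),H)).
M and U share a more recent common ancestor with each other than either does with H, so H is the least closely related of the three.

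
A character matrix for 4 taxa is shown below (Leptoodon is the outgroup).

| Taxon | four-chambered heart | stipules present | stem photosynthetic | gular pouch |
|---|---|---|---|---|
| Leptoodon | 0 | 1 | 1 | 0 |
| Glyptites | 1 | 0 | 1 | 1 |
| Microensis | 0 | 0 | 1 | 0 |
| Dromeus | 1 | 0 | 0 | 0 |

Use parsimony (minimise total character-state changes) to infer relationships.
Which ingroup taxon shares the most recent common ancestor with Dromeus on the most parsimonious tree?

Character polarity is set by the outgroup: the derived state is whichever differs from the outgroup's state, so for stipules present, stem photosynthetic the derived state is '0', and for the remaining characters it is '1'.
four-chambered heart: derived state '1' in Dromeus and Glyptites only — synapomorphy for {Dromeus, Glyptites}.
stipules present (derived state '0') is shared by all ingroup taxa — unites the whole ingroup.
stem photosynthetic (derived state '0') is unique to Dromeus (autapomorphy; uninformative for grouping).
gular pouch: derived state '1' in Glyptites only — an autapomorphy, so it tells us nothing about relationships among taxa.
Most parsimonious ingroup topology: ((Dromeus,Glyptites),Microensis).
Dromeus and Glyptites form a cherry on this tree, so they are sister taxa.

Glyptites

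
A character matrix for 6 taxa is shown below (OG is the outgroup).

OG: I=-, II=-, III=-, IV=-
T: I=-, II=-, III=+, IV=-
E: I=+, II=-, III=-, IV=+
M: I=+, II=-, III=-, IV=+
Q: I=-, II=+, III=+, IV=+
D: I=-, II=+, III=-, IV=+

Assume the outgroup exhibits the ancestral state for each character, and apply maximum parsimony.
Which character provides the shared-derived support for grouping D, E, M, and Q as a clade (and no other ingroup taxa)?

IV

The outgroup has state '-' for every character, so '+' is the derived state throughout.
I: derived state '+' in E and M only — synapomorphy for {E, M}.
II (derived state '+') is shared by D and Q — a synapomorphy uniting that clade.
III groups Q and T, which is incompatible with the clades supported by the remaining characters; treating it as convergent (homoplasy) costs fewer steps than any alternative tree.
Only D, E, M, and Q show the derived state '+' for IV, supporting them as a clade.
Most parsimonious ingroup topology: (T,((E,M),(Q,D))).
The clade {D, E, M, Q} is supported by IV: its derived state '+' occurs in exactly those taxa and in no other taxon (including the outgroup).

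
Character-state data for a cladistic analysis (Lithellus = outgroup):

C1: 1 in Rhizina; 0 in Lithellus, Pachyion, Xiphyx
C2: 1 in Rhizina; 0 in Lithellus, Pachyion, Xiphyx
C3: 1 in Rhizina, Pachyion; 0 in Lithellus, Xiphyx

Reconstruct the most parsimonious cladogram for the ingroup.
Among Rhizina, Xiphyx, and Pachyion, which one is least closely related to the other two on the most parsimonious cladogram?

The outgroup has state '0' for every character, so '1' is the derived state throughout.
C1: derived state '1' in Rhizina only — an autapomorphy, so it tells us nothing about relationships among taxa.
C2 (derived state '1') is unique to Rhizina (autapomorphy; uninformative for grouping).
Only Pachyion and Rhizina show the derived state '1' for C3, supporting them as a clade.
Most parsimonious ingroup topology: ((Rhizina,Pachyion),Xiphyx).
Pachyion and Rhizina share a more recent common ancestor with each other than either does with Xiphyx, so Xiphyx is the least closely related of the three.

Xiphyx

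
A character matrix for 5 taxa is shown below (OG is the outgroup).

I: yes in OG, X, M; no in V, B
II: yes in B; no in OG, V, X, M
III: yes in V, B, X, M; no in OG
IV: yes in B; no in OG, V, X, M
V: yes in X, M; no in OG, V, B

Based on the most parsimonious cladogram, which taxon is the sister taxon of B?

V

Character polarity is set by the outgroup: the derived state is whichever differs from the outgroup's state, so for I the derived state is 'no', and for the remaining characters it is 'yes'.
Only B and V show the derived state 'no' for I, supporting them as a clade.
II: derived state 'yes' in B only — an autapomorphy, so it tells us nothing about relationships among taxa.
III (derived state 'yes') is shared by all ingroup taxa — unites the whole ingroup.
IV: derived state 'yes' in B only — an autapomorphy, so it tells us nothing about relationships among taxa.
V (derived state 'yes') is shared by M and X — a synapomorphy uniting that clade.
Most parsimonious ingroup topology: ((V,B),(X,M)).
B and V form a cherry on this tree, so they are sister taxa.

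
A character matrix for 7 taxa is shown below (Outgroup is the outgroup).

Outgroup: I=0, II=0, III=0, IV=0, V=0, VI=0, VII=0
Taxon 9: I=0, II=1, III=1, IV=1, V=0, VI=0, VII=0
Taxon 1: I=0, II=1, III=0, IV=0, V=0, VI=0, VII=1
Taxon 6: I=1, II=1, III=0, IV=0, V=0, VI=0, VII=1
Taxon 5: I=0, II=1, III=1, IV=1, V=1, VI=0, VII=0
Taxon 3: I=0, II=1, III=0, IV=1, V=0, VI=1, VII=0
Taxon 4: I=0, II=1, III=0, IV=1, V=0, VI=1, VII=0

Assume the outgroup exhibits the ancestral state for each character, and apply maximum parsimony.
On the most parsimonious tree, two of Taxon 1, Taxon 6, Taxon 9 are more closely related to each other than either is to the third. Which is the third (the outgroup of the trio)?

Taxon 9

The outgroup has state '0' for every character, so '1' is the derived state throughout.
I: derived state '1' in Taxon 6 only — an autapomorphy, so it tells us nothing about relationships among taxa.
II (derived state '1') is shared by all ingroup taxa — unites the whole ingroup.
III (derived state '1') is shared by Taxon 5 and Taxon 9 — a synapomorphy uniting that clade.
Only Taxon 3, Taxon 4, Taxon 5, and Taxon 9 show the derived state '1' for IV, supporting them as a clade.
V: derived state '1' in Taxon 5 only — an autapomorphy, so it tells us nothing about relationships among taxa.
VI: derived state '1' in Taxon 3 and Taxon 4 only — synapomorphy for {Taxon 3, Taxon 4}.
VII: derived state '1' in Taxon 1 and Taxon 6 only — synapomorphy for {Taxon 1, Taxon 6}.
Most parsimonious ingroup topology: (((Taxon 9,Taxon 5),(Taxon 3,Taxon 4)),(Taxon 1,Taxon 6)).
Taxon 1 and Taxon 6 share a more recent common ancestor with each other than either does with Taxon 9, so Taxon 9 is the least closely related of the three.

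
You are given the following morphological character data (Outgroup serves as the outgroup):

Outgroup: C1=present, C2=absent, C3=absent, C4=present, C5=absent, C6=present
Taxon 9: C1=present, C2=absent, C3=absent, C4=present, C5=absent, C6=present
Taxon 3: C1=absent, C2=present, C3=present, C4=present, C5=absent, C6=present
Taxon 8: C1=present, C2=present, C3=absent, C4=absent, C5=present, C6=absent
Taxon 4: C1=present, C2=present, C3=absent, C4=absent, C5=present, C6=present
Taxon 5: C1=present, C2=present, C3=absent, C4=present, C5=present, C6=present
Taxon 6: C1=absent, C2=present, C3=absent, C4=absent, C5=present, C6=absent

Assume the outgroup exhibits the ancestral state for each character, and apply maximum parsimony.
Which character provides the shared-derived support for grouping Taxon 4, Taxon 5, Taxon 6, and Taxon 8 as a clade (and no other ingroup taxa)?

Character polarity is set by the outgroup: the derived state is whichever differs from the outgroup's state, so for C1, C4, C6 the derived state is 'absent', and for the remaining characters it is 'present'.
C1 (state 'absent') occurs in Taxon 3 and Taxon 6 but conflicts with the nesting implied by the other characters — most parsimoniously interpreted as homoplasy.
C2 (derived state 'present') is shared by Taxon 3, Taxon 4, Taxon 5, Taxon 6, and Taxon 8 — a synapomorphy uniting that clade.
C3: derived state 'present' in Taxon 3 only — an autapomorphy, so it tells us nothing about relationships among taxa.
Only Taxon 4, Taxon 6, and Taxon 8 show the derived state 'absent' for C4, supporting them as a clade.
C5: derived state 'present' in Taxon 4, Taxon 5, Taxon 6, and Taxon 8 only — synapomorphy for {Taxon 4, Taxon 5, Taxon 6, Taxon 8}.
C6: derived state 'absent' in Taxon 6 and Taxon 8 only — synapomorphy for {Taxon 6, Taxon 8}.
Most parsimonious ingroup topology: ((Taxon 3,(Taxon 5,(Taxon 4,(Taxon 6,Taxon 8)))),Taxon 9).
The clade {Taxon 4, Taxon 5, Taxon 6, Taxon 8} is supported by C5: its derived state 'present' occurs in exactly those taxa and in no other taxon (including the outgroup).

C5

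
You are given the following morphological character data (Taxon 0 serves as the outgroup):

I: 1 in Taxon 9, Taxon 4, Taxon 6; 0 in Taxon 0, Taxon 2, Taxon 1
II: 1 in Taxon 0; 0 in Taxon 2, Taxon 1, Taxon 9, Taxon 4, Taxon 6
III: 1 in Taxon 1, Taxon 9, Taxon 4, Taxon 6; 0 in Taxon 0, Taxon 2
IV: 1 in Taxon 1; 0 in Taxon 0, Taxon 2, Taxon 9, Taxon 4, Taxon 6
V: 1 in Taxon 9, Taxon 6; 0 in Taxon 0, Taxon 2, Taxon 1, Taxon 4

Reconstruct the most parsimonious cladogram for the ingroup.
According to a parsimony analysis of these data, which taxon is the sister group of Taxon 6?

Character polarity is set by the outgroup: the derived state is whichever differs from the outgroup's state, so for II the derived state is '0', and for the remaining characters it is '1'.
I (derived state '1') is shared by Taxon 4, Taxon 6, and Taxon 9 — a synapomorphy uniting that clade.
II (derived state '0') is shared by all ingroup taxa — unites the whole ingroup.
III: derived state '1' in Taxon 1, Taxon 4, Taxon 6, and Taxon 9 only — synapomorphy for {Taxon 1, Taxon 4, Taxon 6, Taxon 9}.
IV (derived state '1') is unique to Taxon 1 (autapomorphy; uninformative for grouping).
V: derived state '1' in Taxon 6 and Taxon 9 only — synapomorphy for {Taxon 6, Taxon 9}.
Most parsimonious ingroup topology: (Taxon 2,(Taxon 1,((Taxon 9,Taxon 6),Taxon 4))).
Taxon 6 and Taxon 9 form a cherry on this tree, so they are sister taxa.

Taxon 9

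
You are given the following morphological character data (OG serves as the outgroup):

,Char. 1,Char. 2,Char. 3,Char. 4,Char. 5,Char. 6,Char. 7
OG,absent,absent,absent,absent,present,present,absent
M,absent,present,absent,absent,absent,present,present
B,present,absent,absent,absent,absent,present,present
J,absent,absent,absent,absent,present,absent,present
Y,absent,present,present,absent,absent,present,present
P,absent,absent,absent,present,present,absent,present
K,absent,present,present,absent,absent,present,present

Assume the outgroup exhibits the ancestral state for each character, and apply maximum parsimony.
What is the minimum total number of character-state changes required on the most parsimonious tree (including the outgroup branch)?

7

Character polarity is set by the outgroup: the derived state is whichever differs from the outgroup's state, so for Char. 5, Char. 6 the derived state is 'absent', and for the remaining characters it is 'present'.
Char. 1: derived state 'present' in B only — an autapomorphy, so it tells us nothing about relationships among taxa.
Char. 2 (derived state 'present') is shared by K, M, and Y — a synapomorphy uniting that clade.
Char. 3: derived state 'present' in K and Y only — synapomorphy for {K, Y}.
Char. 4 (derived state 'present') is unique to P (autapomorphy; uninformative for grouping).
Char. 5: derived state 'absent' in B, K, M, and Y only — synapomorphy for {B, K, M, Y}.
Only J and P show the derived state 'absent' for Char. 6, supporting them as a clade.
All ingroup taxa share the derived state 'present' for Char. 7; it defines the ingroup but does not resolve relationships within it.
Most parsimonious ingroup topology: (((M,(Y,K)),B),(J,P)).
Changes per character on this tree: Char. 1: 1; Char. 2: 1; Char. 3: 1; Char. 4: 1; Char. 5: 1; Char. 6: 1; Char. 7: 1.
Total = 7.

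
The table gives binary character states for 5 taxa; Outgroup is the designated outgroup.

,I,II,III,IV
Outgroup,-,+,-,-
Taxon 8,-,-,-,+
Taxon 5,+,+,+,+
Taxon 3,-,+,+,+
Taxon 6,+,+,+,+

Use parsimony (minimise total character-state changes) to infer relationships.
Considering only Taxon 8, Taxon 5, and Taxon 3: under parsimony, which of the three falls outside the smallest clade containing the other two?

Taxon 8

Character polarity is set by the outgroup: the derived state is whichever differs from the outgroup's state, so for II the derived state is '-', and for the remaining characters it is '+'.
Only Taxon 5 and Taxon 6 show the derived state '+' for I, supporting them as a clade.
II: derived state '-' in Taxon 8 only — an autapomorphy, so it tells us nothing about relationships among taxa.
III (derived state '+') is shared by Taxon 3, Taxon 5, and Taxon 6 — a synapomorphy uniting that clade.
All ingroup taxa share the derived state '+' for IV; it defines the ingroup but does not resolve relationships within it.
Most parsimonious ingroup topology: (Taxon 8,((Taxon 5,Taxon 6),Taxon 3)).
Taxon 5 and Taxon 3 share a more recent common ancestor with each other than either does with Taxon 8, so Taxon 8 is the least closely related of the three.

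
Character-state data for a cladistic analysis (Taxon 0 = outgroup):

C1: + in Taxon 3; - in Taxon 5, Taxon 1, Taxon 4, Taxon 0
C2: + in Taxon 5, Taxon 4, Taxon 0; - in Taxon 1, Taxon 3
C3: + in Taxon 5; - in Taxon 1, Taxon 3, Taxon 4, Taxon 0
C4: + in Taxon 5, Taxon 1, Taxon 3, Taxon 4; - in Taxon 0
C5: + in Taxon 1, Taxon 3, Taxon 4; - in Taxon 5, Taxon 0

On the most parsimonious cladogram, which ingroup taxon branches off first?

Character polarity is set by the outgroup: the derived state is whichever differs from the outgroup's state, so for C2 the derived state is '-', and for the remaining characters it is '+'.
C1: derived state '+' in Taxon 3 only — an autapomorphy, so it tells us nothing about relationships among taxa.
C2 (derived state '-') is shared by Taxon 1 and Taxon 3 — a synapomorphy uniting that clade.
C3: derived state '+' in Taxon 5 only — an autapomorphy, so it tells us nothing about relationships among taxa.
C4 (derived state '+') is shared by all ingroup taxa — unites the whole ingroup.
C5 (derived state '+') is shared by Taxon 1, Taxon 3, and Taxon 4 — a synapomorphy uniting that clade.
Most parsimonious ingroup topology: (((Taxon 3,Taxon 1),Taxon 4),Taxon 5).
Taxon 5 is sister to the clade containing all other ingroup taxa, so it is the earliest-diverging (most basal) ingroup lineage.

Taxon 5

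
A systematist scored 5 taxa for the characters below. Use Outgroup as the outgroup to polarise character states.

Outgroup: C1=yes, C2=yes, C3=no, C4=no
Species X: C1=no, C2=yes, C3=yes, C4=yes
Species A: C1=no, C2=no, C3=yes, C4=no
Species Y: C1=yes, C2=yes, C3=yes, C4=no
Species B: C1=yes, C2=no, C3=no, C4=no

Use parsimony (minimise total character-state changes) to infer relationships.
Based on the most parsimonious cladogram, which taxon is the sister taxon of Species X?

Species A

Character polarity is set by the outgroup: the derived state is whichever differs from the outgroup's state, so for C1, C2 the derived state is 'no', and for the remaining characters it is 'yes'.
Only Species A and Species X show the derived state 'no' for C1, supporting them as a clade.
C2 (state 'no') occurs in Species A and Species B but conflicts with the nesting implied by the other characters — most parsimoniously interpreted as homoplasy.
C3 (derived state 'yes') is shared by Species A, Species X, and Species Y — a synapomorphy uniting that clade.
C4 (derived state 'yes') is unique to Species X (autapomorphy; uninformative for grouping).
Most parsimonious ingroup topology: (((Species X,Species A),Species Y),Species B).
Species X and Species A form a cherry on this tree, so they are sister taxa.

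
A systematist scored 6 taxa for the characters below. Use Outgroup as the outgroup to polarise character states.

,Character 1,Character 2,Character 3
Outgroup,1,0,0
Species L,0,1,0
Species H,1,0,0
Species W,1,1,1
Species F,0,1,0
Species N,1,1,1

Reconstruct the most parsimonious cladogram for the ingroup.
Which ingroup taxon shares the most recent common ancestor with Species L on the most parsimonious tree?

Species F

Character polarity is set by the outgroup: the derived state is whichever differs from the outgroup's state, so for Character 1 the derived state is '0', and for the remaining characters it is '1'.
Character 1 (derived state '0') is shared by Species F and Species L — a synapomorphy uniting that clade.
Character 2: derived state '1' in Species F, Species L, Species N, and Species W only — synapomorphy for {Species F, Species L, Species N, Species W}.
Character 3: derived state '1' in Species N and Species W only — synapomorphy for {Species N, Species W}.
Most parsimonious ingroup topology: (((Species L,Species F),(Species W,Species N)),Species H).
Species L and Species F form a cherry on this tree, so they are sister taxa.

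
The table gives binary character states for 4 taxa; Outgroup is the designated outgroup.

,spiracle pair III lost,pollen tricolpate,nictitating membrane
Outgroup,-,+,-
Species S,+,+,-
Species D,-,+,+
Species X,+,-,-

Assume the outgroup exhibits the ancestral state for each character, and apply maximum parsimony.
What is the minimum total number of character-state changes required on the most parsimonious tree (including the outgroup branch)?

Character polarity is set by the outgroup: the derived state is whichever differs from the outgroup's state, so for pollen tricolpate the derived state is '-', and for the remaining characters it is '+'.
Only Species S and Species X show the derived state '+' for spiracle pair III lost, supporting them as a clade.
pollen tricolpate: derived state '-' in Species X only — an autapomorphy, so it tells us nothing about relationships among taxa.
nictitating membrane: derived state '+' in Species D only — an autapomorphy, so it tells us nothing about relationships among taxa.
Most parsimonious ingroup topology: ((Species S,Species X),Species D).
Changes per character on this tree: spiracle pair III lost: 1; pollen tricolpate: 1; nictitating membrane: 1.
Total = 3.

3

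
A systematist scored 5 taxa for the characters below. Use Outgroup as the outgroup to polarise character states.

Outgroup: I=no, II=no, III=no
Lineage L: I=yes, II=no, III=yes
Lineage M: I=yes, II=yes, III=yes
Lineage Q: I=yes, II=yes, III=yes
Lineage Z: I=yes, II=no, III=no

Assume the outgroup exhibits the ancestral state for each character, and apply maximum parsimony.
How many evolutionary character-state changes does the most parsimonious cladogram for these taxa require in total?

3

The outgroup has state 'no' for every character, so 'yes' is the derived state throughout.
I (derived state 'yes') is shared by all ingroup taxa — unites the whole ingroup.
Only Lineage M and Lineage Q show the derived state 'yes' for II, supporting them as a clade.
Only Lineage L, Lineage M, and Lineage Q show the derived state 'yes' for III, supporting them as a clade.
Most parsimonious ingroup topology: ((Lineage L,(Lineage M,Lineage Q)),Lineage Z).
Changes per character on this tree: I: 1; II: 1; III: 1.
Total = 3.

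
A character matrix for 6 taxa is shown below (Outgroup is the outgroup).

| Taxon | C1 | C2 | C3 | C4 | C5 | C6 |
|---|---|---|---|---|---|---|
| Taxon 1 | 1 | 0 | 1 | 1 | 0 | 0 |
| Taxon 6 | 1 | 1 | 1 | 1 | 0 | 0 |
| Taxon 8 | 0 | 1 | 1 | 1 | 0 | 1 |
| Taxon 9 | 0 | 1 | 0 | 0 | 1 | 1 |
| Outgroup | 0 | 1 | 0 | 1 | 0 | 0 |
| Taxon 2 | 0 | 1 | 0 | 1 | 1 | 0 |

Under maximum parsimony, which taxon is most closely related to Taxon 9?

Taxon 2

Character polarity is set by the outgroup: the derived state is whichever differs from the outgroup's state, so for C2, C4 the derived state is '0', and for the remaining characters it is '1'.
Only Taxon 1 and Taxon 6 show the derived state '1' for C1, supporting them as a clade.
C2: derived state '0' in Taxon 1 only — an autapomorphy, so it tells us nothing about relationships among taxa.
Only Taxon 1, Taxon 6, and Taxon 8 show the derived state '1' for C3, supporting them as a clade.
C4: derived state '0' in Taxon 9 only — an autapomorphy, so it tells us nothing about relationships among taxa.
C5: derived state '1' in Taxon 2 and Taxon 9 only — synapomorphy for {Taxon 2, Taxon 9}.
C6 (state '1') occurs in Taxon 8 and Taxon 9 but conflicts with the nesting implied by the other characters — most parsimoniously interpreted as homoplasy.
Most parsimonious ingroup topology: ((Taxon 9,Taxon 2),((Taxon 1,Taxon 6),Taxon 8)).
Taxon 9 and Taxon 2 form a cherry on this tree, so they are sister taxa.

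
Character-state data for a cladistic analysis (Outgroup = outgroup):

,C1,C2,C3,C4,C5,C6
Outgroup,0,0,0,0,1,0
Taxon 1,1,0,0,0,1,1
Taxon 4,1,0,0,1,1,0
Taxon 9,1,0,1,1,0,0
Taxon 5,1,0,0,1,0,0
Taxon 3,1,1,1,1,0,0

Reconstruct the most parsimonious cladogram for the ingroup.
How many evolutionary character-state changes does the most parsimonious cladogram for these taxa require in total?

6

Character polarity is set by the outgroup: the derived state is whichever differs from the outgroup's state, so for C5 the derived state is '0', and for the remaining characters it is '1'.
All ingroup taxa share the derived state '1' for C1; it defines the ingroup but does not resolve relationships within it.
C2 (derived state '1') is unique to Taxon 3 (autapomorphy; uninformative for grouping).
Only Taxon 3 and Taxon 9 show the derived state '1' for C3, supporting them as a clade.
C4: derived state '1' in Taxon 3, Taxon 4, Taxon 5, and Taxon 9 only — synapomorphy for {Taxon 3, Taxon 4, Taxon 5, Taxon 9}.
C5: derived state '0' in Taxon 3, Taxon 5, and Taxon 9 only — synapomorphy for {Taxon 3, Taxon 5, Taxon 9}.
C6: derived state '1' in Taxon 1 only — an autapomorphy, so it tells us nothing about relationships among taxa.
Most parsimonious ingroup topology: (Taxon 1,(Taxon 4,((Taxon 9,Taxon 3),Taxon 5))).
Changes per character on this tree: C1: 1; C2: 1; C3: 1; C4: 1; C5: 1; C6: 1.
Total = 6.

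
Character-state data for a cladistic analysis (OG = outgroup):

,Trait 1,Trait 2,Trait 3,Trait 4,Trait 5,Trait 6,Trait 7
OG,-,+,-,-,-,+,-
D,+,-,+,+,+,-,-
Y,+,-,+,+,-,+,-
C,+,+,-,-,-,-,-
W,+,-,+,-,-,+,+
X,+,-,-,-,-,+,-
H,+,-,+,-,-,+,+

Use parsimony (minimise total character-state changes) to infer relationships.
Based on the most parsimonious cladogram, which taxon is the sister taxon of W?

H

Character polarity is set by the outgroup: the derived state is whichever differs from the outgroup's state, so for Trait 2, Trait 6 the derived state is '-', and for the remaining characters it is '+'.
All ingroup taxa share the derived state '+' for Trait 1; it defines the ingroup but does not resolve relationships within it.
Trait 2 (derived state '-') is shared by D, H, W, X, and Y — a synapomorphy uniting that clade.
Trait 3 (derived state '+') is shared by D, H, W, and Y — a synapomorphy uniting that clade.
Trait 4: derived state '+' in D and Y only — synapomorphy for {D, Y}.
Trait 5 (derived state '+') is unique to D (autapomorphy; uninformative for grouping).
Trait 6 groups C and D, which is incompatible with the clades supported by the remaining characters; treating it as convergent (homoplasy) costs fewer steps than any alternative tree.
Trait 7 (derived state '+') is shared by H and W — a synapomorphy uniting that clade.
Most parsimonious ingroup topology: ((((D,Y),(W,H)),X),C).
W and H form a cherry on this tree, so they are sister taxa.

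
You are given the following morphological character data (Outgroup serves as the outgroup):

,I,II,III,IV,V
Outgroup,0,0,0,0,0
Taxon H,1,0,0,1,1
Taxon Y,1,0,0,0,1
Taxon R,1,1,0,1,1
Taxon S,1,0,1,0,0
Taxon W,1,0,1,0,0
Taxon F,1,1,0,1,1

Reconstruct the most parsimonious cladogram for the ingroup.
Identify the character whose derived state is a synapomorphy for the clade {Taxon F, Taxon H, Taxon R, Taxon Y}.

The outgroup has state '0' for every character, so '1' is the derived state throughout.
All ingroup taxa share the derived state '1' for I; it defines the ingroup but does not resolve relationships within it.
II (derived state '1') is shared by Taxon F and Taxon R — a synapomorphy uniting that clade.
III: derived state '1' in Taxon S and Taxon W only — synapomorphy for {Taxon S, Taxon W}.
Only Taxon F, Taxon H, and Taxon R show the derived state '1' for IV, supporting them as a clade.
V (derived state '1') is shared by Taxon F, Taxon H, Taxon R, and Taxon Y — a synapomorphy uniting that clade.
Most parsimonious ingroup topology: (((Taxon H,(Taxon R,Taxon F)),Taxon Y),(Taxon S,Taxon W)).
The clade {Taxon F, Taxon H, Taxon R, Taxon Y} is supported by V: its derived state '1' occurs in exactly those taxa and in no other taxon (including the outgroup).

V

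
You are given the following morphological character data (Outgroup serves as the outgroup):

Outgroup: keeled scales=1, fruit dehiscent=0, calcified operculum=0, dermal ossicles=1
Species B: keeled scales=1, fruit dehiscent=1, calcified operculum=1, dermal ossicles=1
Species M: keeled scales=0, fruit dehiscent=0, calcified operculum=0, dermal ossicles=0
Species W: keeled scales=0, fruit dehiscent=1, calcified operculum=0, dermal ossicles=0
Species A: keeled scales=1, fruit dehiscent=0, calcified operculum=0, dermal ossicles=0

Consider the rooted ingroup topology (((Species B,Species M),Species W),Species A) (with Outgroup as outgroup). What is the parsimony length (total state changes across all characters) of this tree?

Map each character onto (((Species B,Species M),Species W),Species A) (rooted by Outgroup) and count the minimum state changes it requires (Fitch parsimony):
keeled scales: 2; fruit dehiscent: 2; calcified operculum: 1; dermal ossicles: 2.
Total tree length = 7.

7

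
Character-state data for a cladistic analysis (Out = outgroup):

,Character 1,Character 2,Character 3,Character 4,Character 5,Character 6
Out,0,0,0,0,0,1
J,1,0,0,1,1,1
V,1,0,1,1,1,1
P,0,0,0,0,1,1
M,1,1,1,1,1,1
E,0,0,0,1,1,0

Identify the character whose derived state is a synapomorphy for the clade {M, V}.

Character 3

Character polarity is set by the outgroup: the derived state is whichever differs from the outgroup's state, so for Character 6 the derived state is '0', and for the remaining characters it is '1'.
Character 1 (derived state '1') is shared by J, M, and V — a synapomorphy uniting that clade.
Character 2 (derived state '1') is unique to M (autapomorphy; uninformative for grouping).
Character 3: derived state '1' in M and V only — synapomorphy for {M, V}.
Character 4 (derived state '1') is shared by E, J, M, and V — a synapomorphy uniting that clade.
Character 5 (derived state '1') is shared by all ingroup taxa — unites the whole ingroup.
Character 6 (derived state '0') is unique to E (autapomorphy; uninformative for grouping).
Most parsimonious ingroup topology: (((J,(V,M)),E),P).
The clade {M, V} is supported by Character 3: its derived state '1' occurs in exactly those taxa and in no other taxon (including the outgroup).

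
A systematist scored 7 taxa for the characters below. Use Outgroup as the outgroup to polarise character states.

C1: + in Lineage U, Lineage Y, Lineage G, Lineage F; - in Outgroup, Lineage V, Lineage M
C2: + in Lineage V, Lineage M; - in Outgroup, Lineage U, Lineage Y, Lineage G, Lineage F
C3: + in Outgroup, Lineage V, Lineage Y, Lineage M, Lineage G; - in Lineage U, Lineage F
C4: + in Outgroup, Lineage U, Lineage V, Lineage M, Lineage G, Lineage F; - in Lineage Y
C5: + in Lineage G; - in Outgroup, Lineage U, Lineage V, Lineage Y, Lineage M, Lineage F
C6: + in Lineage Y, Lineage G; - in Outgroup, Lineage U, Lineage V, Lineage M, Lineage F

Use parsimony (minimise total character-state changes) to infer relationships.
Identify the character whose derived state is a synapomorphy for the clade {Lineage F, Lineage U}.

Character polarity is set by the outgroup: the derived state is whichever differs from the outgroup's state, so for C3, C4 the derived state is '-', and for the remaining characters it is '+'.
C1: derived state '+' in Lineage F, Lineage G, Lineage U, and Lineage Y only — synapomorphy for {Lineage F, Lineage G, Lineage U, Lineage Y}.
Only Lineage M and Lineage V show the derived state '+' for C2, supporting them as a clade.
C3: derived state '-' in Lineage F and Lineage U only — synapomorphy for {Lineage F, Lineage U}.
C4 (derived state '-') is unique to Lineage Y (autapomorphy; uninformative for grouping).
C5: derived state '+' in Lineage G only — an autapomorphy, so it tells us nothing about relationships among taxa.
C6: derived state '+' in Lineage G and Lineage Y only — synapomorphy for {Lineage G, Lineage Y}.
Most parsimonious ingroup topology: (((Lineage U,Lineage F),(Lineage Y,Lineage G)),(Lineage V,Lineage M)).
The clade {Lineage F, Lineage U} is supported by C3: its derived state '-' occurs in exactly those taxa and in no other taxon (including the outgroup).

C3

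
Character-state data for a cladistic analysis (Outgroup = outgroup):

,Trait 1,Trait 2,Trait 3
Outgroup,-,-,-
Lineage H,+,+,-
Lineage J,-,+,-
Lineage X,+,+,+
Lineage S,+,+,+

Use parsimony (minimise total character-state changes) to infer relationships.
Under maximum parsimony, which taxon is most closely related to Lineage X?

The outgroup has state '-' for every character, so '+' is the derived state throughout.
Only Lineage H, Lineage S, and Lineage X show the derived state '+' for Trait 1, supporting them as a clade.
All ingroup taxa share the derived state '+' for Trait 2; it defines the ingroup but does not resolve relationships within it.
Only Lineage S and Lineage X show the derived state '+' for Trait 3, supporting them as a clade.
Most parsimonious ingroup topology: ((Lineage H,(Lineage X,Lineage S)),Lineage J).
Lineage X and Lineage S form a cherry on this tree, so they are sister taxa.

Lineage S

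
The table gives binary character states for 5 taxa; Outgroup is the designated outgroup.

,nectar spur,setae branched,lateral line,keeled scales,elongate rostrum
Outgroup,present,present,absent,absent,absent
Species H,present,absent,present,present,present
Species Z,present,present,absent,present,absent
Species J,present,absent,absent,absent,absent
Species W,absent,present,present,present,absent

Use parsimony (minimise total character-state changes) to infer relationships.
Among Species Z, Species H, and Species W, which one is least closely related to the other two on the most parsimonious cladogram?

Species Z

Character polarity is set by the outgroup: the derived state is whichever differs from the outgroup's state, so for nectar spur, setae branched the derived state is 'absent', and for the remaining characters it is 'present'.
nectar spur (derived state 'absent') is unique to Species W (autapomorphy; uninformative for grouping).
setae branched (state 'absent') occurs in Species H and Species J but conflicts with the nesting implied by the other characters — most parsimoniously interpreted as homoplasy.
lateral line: derived state 'present' in Species H and Species W only — synapomorphy for {Species H, Species W}.
keeled scales (derived state 'present') is shared by Species H, Species W, and Species Z — a synapomorphy uniting that clade.
elongate rostrum: derived state 'present' in Species H only — an autapomorphy, so it tells us nothing about relationships among taxa.
Most parsimonious ingroup topology: (((Species H,Species W),Species Z),Species J).
Species W and Species H share a more recent common ancestor with each other than either does with Species Z, so Species Z is the least closely related of the three.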